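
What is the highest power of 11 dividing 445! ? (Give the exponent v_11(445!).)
v_11(445!) = 43

Legendre's formula: v_p(n!) = Σ_{k ≥ 1} ⌊n / p^k⌋. For p = 11, n = 445, the terms are:
  ⌊445/11^1⌋ = ⌊445/11⌋ = 40
  ⌊445/11^2⌋ = ⌊445/121⌋ = 3
(the next term ⌊445/11^3⌋ = 0, terminating the sum). Summing: v_11(445!) = 40 + 3 = 43.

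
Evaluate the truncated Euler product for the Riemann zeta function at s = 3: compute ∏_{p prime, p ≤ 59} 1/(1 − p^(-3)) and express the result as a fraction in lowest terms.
∏ = 115000146464778681614198126342037237932886401/95672294696528702067767313816624165235458048

The primes p ≤ 59 are [2, 3, 5, 7, 11, 13, 17, 19, 23, 29, 31, 37, 41, 43, 47, 53, 59]. For each prime, (1 − 1/p^3)^(-1) = p^3 / (p^3 − 1). The product is (1 − 1/2^3)^(-1), (1 − 1/3^3)^(-1), (1 − 1/5^3)^(-1), (1 − 1/7^3)^(-1), (1 − 1/11^3)^(-1), (1 − 1/13^3)^(-1), (1 − 1/17^3)^(-1), (1 − 1/19^3)^(-1), (1 − 1/23^3)^(-1), (1 − 1/29^3)^(-1), (1 − 1/31^3)^(-1), (1 − 1/37^3)^(-1), (1 − 1/41^3)^(-1), (1 − 1/43^3)^(-1), (1 − 1/47^3)^(-1), (1 − 1/53^3)^(-1), (1 − 1/59^3)^(-1) = ∏ p^3 / (p^3 − 1) = 115000146464778681614198126342037237932886401/95672294696528702067767313816624165235458048.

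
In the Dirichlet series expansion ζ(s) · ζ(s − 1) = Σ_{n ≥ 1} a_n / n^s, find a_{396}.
σ(396) = 1092

In the product (Σ m^0/m^s)(Σ k / k^s) = Σ (Σ_{d | n} d) / n^s, the coefficient of 1/n^s is σ(n) = Σ_{d | n} d. For n = 396, divisors are [1, 2, 3, 4, 6, 9, 11, 12, 18, 22, 33, 36, 44, 66, 99, 132, 198, 396]; summing: σ(396) = 1092.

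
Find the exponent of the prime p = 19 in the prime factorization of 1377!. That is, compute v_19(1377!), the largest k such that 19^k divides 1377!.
v_19(1377!) = 75

Legendre's formula: v_p(n!) = Σ_{k ≥ 1} ⌊n / p^k⌋. For p = 19, n = 1377, the terms are:
  ⌊1377/19^1⌋ = ⌊1377/19⌋ = 72
  ⌊1377/19^2⌋ = ⌊1377/361⌋ = 3
(the next term ⌊1377/19^3⌋ = 0, terminating the sum). Summing: v_19(1377!) = 72 + 3 = 75.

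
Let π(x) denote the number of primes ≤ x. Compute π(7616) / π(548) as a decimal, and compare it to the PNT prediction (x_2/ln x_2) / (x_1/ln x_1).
π(7616)/π(548) = 967/101 ≈ 9.5743;  PNT prediction ≈ 9.8057.

π(548) = 101 and π(7616) = 967, so π(7616)/π(548) ≈ 9.5743. The PNT-predicted ratio is (7616/ln(7616)) / (548/ln(548)) ≈ 9.8057. The two agree to within a few percent, as expected.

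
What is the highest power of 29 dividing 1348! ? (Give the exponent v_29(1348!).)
v_29(1348!) = 47

Legendre's formula: v_p(n!) = Σ_{k ≥ 1} ⌊n / p^k⌋. For p = 29, n = 1348, the terms are:
  ⌊1348/29^1⌋ = ⌊1348/29⌋ = 46
  ⌊1348/29^2⌋ = ⌊1348/841⌋ = 1
(the next term ⌊1348/29^3⌋ = 0, terminating the sum). Summing: v_29(1348!) = 46 + 1 = 47.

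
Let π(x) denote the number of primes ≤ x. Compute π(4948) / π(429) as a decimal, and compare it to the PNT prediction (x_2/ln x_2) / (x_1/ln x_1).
π(4948)/π(429) = 661/82 ≈ 8.0610;  PNT prediction ≈ 8.2184.

π(429) = 82 and π(4948) = 661, so π(4948)/π(429) ≈ 8.0610. The PNT-predicted ratio is (4948/ln(4948)) / (429/ln(429)) ≈ 8.2184. The two agree to within a few percent, as expected.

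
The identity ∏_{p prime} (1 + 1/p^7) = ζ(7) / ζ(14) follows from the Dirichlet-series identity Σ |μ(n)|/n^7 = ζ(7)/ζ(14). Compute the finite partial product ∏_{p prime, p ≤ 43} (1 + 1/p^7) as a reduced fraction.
∏ = 520809220089538061022644224225580227698833285987386472597926245148089867161153104280287356125184/516528479137134655019209847872578550121603875954111837055841148542846145248143400719531810009375

The primes p ≤ 43 are [2, 3, 5, 7, 11, 13, 17, 19, 23, 29, 31, 37, 41, 43]. For each, (1 + 1/p^7) = (p^7 + 1)/p^7. Multiplying these fractions over p ∈ [2, 3, 5, 7, 11, 13, 17, 19, 23, 29, 31, 37, 41, 43] gives 520809220089538061022644224225580227698833285987386472597926245148089867161153104280287356125184/516528479137134655019209847872578550121603875954111837055841148542846145248143400719531810009375. (In the limit P → ∞ this tends to ζ(7)/ζ(14).)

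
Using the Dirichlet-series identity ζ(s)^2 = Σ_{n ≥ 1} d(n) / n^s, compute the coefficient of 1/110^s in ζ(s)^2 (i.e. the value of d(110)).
d(110) = 8

ζ(s)^2 = (Σ 1/m^s)(Σ 1/k^s). The coefficient of 1/n^s in the product is the number of ordered pairs (m, k) with mk = n, which equals d(n). For n = 110, divisors are [1, 2, 5, 10, 11, 22, 55, 110], so d(110) = 8.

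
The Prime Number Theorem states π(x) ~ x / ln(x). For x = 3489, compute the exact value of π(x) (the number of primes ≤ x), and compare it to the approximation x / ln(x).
π(3489) = 487;  x/ln(x) ≈ 427.71;  relative error ≈ 12.17%.

Directly count primes up to 3489: π(3489) = 487. The PNT approximation gives 3489/ln(3489) ≈ 3489/8.15737 ≈ 427.71. Relative error (π(x) − x/ln(x)) / π(x) ≈ 12.17%; the approximation is known to undercount slightly (Li(x) is a better estimate).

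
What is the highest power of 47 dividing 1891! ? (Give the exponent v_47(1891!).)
v_47(1891!) = 40

Legendre's formula: v_p(n!) = Σ_{k ≥ 1} ⌊n / p^k⌋. For p = 47, n = 1891, the terms are:
  ⌊1891/47^1⌋ = ⌊1891/47⌋ = 40
(the next term ⌊1891/47^2⌋ = 0, terminating the sum). Summing: v_47(1891!) = 40 = 40.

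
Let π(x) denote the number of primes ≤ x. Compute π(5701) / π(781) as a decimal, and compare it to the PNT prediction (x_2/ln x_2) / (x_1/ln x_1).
π(5701)/π(781) = 751/137 ≈ 5.4818;  PNT prediction ≈ 5.6218.

π(781) = 137 and π(5701) = 751, so π(5701)/π(781) ≈ 5.4818. The PNT-predicted ratio is (5701/ln(5701)) / (781/ln(781)) ≈ 5.6218. The two agree to within a few percent, as expected.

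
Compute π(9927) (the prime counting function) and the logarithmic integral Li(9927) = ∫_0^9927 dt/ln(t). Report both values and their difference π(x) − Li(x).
π(9927) = 1223;  Li(9927) ≈ 1238.21;  π(x) − Li(x) ≈ -15.21.

Direct count of primes ≤ 9927 gives π(9927) = 1223. Numerical evaluation of the logarithmic integral gives Li(9927) ≈ 1238.21. The difference π(x) − Li(x) ≈ -15.21 is typically negative for small/moderate x (Li(x) overestimates), though Littlewood's theorem shows this sign changes infinitely often.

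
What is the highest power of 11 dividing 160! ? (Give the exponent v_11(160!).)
v_11(160!) = 15

Legendre's formula: v_p(n!) = Σ_{k ≥ 1} ⌊n / p^k⌋. For p = 11, n = 160, the terms are:
  ⌊160/11^1⌋ = ⌊160/11⌋ = 14
  ⌊160/11^2⌋ = ⌊160/121⌋ = 1
(the next term ⌊160/11^3⌋ = 0, terminating the sum). Summing: v_11(160!) = 14 + 1 = 15.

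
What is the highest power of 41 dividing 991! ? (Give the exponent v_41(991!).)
v_41(991!) = 24

Legendre's formula: v_p(n!) = Σ_{k ≥ 1} ⌊n / p^k⌋. For p = 41, n = 991, the terms are:
  ⌊991/41^1⌋ = ⌊991/41⌋ = 24
(the next term ⌊991/41^2⌋ = 0, terminating the sum). Summing: v_41(991!) = 24 = 24.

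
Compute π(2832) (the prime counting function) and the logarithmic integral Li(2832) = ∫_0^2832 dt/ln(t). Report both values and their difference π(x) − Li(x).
π(2832) = 410;  Li(2832) ≈ 421.70;  π(x) − Li(x) ≈ -11.70.

Direct count of primes ≤ 2832 gives π(2832) = 410. Numerical evaluation of the logarithmic integral gives Li(2832) ≈ 421.70. The difference π(x) − Li(x) ≈ -11.70 is typically negative for small/moderate x (Li(x) overestimates), though Littlewood's theorem shows this sign changes infinitely often.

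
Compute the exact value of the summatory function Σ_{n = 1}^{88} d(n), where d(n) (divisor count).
Σ_{n ≤ 88} d(n) = 411

Compute d(n) for each 1 ≤ n ≤ 88: d(1) = 1, d(2) = 2, d(3) = 2, d(4) = 3, d(5) = 2, d(6) = 4, d(7) = 2, d(8) = 4, d(9) = 3, d(10) = 4, d(11) = 2, d(12) = 6, d(13) = 2, d(14) = 4, d(15) = 4, d(16) = 5, d(17) = 2, d(18) = 6, d(19) = 2, d(20) = 6, d(21) = 4, d(22) = 4, d(23) = 2, d(24) = 8, d(25) = 3, d(26) = 4, d(27) = 4, d(28) = 6, d(29) = 2, d(30) = 8, d(31) = 2, d(32) = 6, d(33) = 4, d(34) = 4, d(35) = 4, d(36) = 9, d(37) = 2, d(38) = 4, d(39) = 4, d(40) = 8, d(41) = 2, d(42) = 8, d(43) = 2, d(44) = 6, d(45) = 6, d(46) = 4, d(47) = 2, d(48) = 10, d(49) = 3, d(50) = 6, d(51) = 4, d(52) = 6, d(53) = 2, d(54) = 8, d(55) = 4, d(56) = 8, d(57) = 4, d(58) = 4, d(59) = 2, d(60) = 12, d(61) = 2, d(62) = 4, d(63) = 6, d(64) = 7, d(65) = 4, d(66) = 8, d(67) = 2, d(68) = 6, d(69) = 4, d(70) = 8, d(71) = 2, d(72) = 12, d(73) = 2, d(74) = 4, d(75) = 6, d(76) = 6, d(77) = 4, d(78) = 8, d(79) = 2, d(80) = 10, d(81) = 5, d(82) = 4, d(83) = 2, d(84) = 12, d(85) = 4, d(86) = 4, d(87) = 4, d(88) = 8. Summing all 88 values: 411. (Dirichlet's divisor formula: Σ_{n ≤ x} d(n) = x ln(x) + (2γ − 1) x + O(√x). For x = 88, the asymptotic estimate is ≈ 407.60.)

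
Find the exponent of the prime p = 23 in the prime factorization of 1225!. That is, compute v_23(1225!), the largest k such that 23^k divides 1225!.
v_23(1225!) = 55

Legendre's formula: v_p(n!) = Σ_{k ≥ 1} ⌊n / p^k⌋. For p = 23, n = 1225, the terms are:
  ⌊1225/23^1⌋ = ⌊1225/23⌋ = 53
  ⌊1225/23^2⌋ = ⌊1225/529⌋ = 2
(the next term ⌊1225/23^3⌋ = 0, terminating the sum). Summing: v_23(1225!) = 53 + 2 = 55.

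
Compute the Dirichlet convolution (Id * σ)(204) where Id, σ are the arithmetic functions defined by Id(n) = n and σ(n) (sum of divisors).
(Id * σ)(204) = 4165

Divisors of 204: [1, 2, 3, 4, 6, 12, 17, 34, 51, 68, 102, 204]. For each d | 204:
  d = 1: Id(1) · σ(204/1) = 1 · 504 = 504
  d = 2: Id(2) · σ(204/2) = 2 · 216 = 432
  d = 3: Id(3) · σ(204/3) = 3 · 126 = 378
  d = 4: Id(4) · σ(204/4) = 4 · 72 = 288
  d = 6: Id(6) · σ(204/6) = 6 · 54 = 324
  d = 12: Id(12) · σ(204/12) = 12 · 18 = 216
  d = 17: Id(17) · σ(204/17) = 17 · 28 = 476
  d = 34: Id(34) · σ(204/34) = 34 · 12 = 408
  d = 51: Id(51) · σ(204/51) = 51 · 7 = 357
  d = 68: Id(68) · σ(204/68) = 68 · 4 = 272
  d = 102: Id(102) · σ(204/102) = 102 · 3 = 306
  d = 204: Id(204) · σ(204/204) = 204 · 1 = 204
Summing: (Id * σ)(204) = 504 + 432 + 378 + 288 + 324 + 216 + 476 + 408 + 357 + 272 + 306 + 204 = 4165.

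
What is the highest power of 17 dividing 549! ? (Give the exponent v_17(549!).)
v_17(549!) = 33

Legendre's formula: v_p(n!) = Σ_{k ≥ 1} ⌊n / p^k⌋. For p = 17, n = 549, the terms are:
  ⌊549/17^1⌋ = ⌊549/17⌋ = 32
  ⌊549/17^2⌋ = ⌊549/289⌋ = 1
(the next term ⌊549/17^3⌋ = 0, terminating the sum). Summing: v_17(549!) = 32 + 1 = 33.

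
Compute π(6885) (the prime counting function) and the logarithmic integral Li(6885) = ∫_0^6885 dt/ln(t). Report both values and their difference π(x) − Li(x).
π(6885) = 886;  Li(6885) ≈ 901.33;  π(x) − Li(x) ≈ -15.33.

Direct count of primes ≤ 6885 gives π(6885) = 886. Numerical evaluation of the logarithmic integral gives Li(6885) ≈ 901.33. The difference π(x) − Li(x) ≈ -15.33 is typically negative for small/moderate x (Li(x) overestimates), though Littlewood's theorem shows this sign changes infinitely often.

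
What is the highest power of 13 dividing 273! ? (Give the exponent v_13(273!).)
v_13(273!) = 22

Legendre's formula: v_p(n!) = Σ_{k ≥ 1} ⌊n / p^k⌋. For p = 13, n = 273, the terms are:
  ⌊273/13^1⌋ = ⌊273/13⌋ = 21
  ⌊273/13^2⌋ = ⌊273/169⌋ = 1
(the next term ⌊273/13^3⌋ = 0, terminating the sum). Summing: v_13(273!) = 21 + 1 = 22.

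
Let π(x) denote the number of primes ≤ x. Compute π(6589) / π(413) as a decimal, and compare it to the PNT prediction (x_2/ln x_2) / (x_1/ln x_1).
π(6589)/π(413) = 852/80 ≈ 10.6500;  PNT prediction ≈ 10.9287.

π(413) = 80 and π(6589) = 852, so π(6589)/π(413) ≈ 10.6500. The PNT-predicted ratio is (6589/ln(6589)) / (413/ln(413)) ≈ 10.9287. The two agree to within a few percent, as expected.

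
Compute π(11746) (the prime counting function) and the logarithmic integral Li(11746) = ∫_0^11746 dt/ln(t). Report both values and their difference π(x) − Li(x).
π(11746) = 1409;  Li(11746) ≈ 1434.03;  π(x) − Li(x) ≈ -25.03.

Direct count of primes ≤ 11746 gives π(11746) = 1409. Numerical evaluation of the logarithmic integral gives Li(11746) ≈ 1434.03. The difference π(x) − Li(x) ≈ -25.03 is typically negative for small/moderate x (Li(x) overestimates), though Littlewood's theorem shows this sign changes infinitely often.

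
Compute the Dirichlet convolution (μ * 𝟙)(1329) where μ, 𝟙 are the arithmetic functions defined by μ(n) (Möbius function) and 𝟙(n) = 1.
(μ * 𝟙)(1329) = 0

Divisors of 1329: [1, 3, 443, 1329]. For each d | 1329:
  d = 1: μ(1) · 𝟙(1329/1) = 1 · 1 = 1
  d = 3: μ(3) · 𝟙(1329/3) = -1 · 1 = -1
  d = 443: μ(443) · 𝟙(1329/443) = -1 · 1 = -1
  d = 1329: μ(1329) · 𝟙(1329/1329) = 1 · 1 = 1
Summing: (μ * 𝟙)(1329) = 1 + -1 + -1 + 1 = 0.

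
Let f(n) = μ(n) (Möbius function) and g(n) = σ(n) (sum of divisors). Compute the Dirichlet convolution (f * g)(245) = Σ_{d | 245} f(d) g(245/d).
(μ * σ)(245) = 245

Divisors of 245: [1, 5, 7, 35, 49, 245]. For each d | 245:
  d = 1: μ(1) · σ(245/1) = 1 · 342 = 342
  d = 5: μ(5) · σ(245/5) = -1 · 57 = -57
  d = 7: μ(7) · σ(245/7) = -1 · 48 = -48
  d = 35: μ(35) · σ(245/35) = 1 · 8 = 8
  d = 49: μ(49) · σ(245/49) = 0 · 6 = 0
  d = 245: μ(245) · σ(245/245) = 0 · 1 = 0
Summing: (μ * σ)(245) = 342 + -57 + -48 + 8 + 0 + 0 = 245.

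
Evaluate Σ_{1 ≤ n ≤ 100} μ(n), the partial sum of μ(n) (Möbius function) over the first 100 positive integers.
Σ_{n ≤ 100} μ(n) = 1

Compute μ(n) for each 1 ≤ n ≤ 100: μ(1) = 1, μ(2) = -1, μ(3) = -1, μ(4) = 0, μ(5) = -1, μ(6) = 1, μ(7) = -1, μ(8) = 0, μ(9) = 0, μ(10) = 1, μ(11) = -1, μ(12) = 0, μ(13) = -1, μ(14) = 1, μ(15) = 1, μ(16) = 0, μ(17) = -1, μ(18) = 0, μ(19) = -1, μ(20) = 0, μ(21) = 1, μ(22) = 1, μ(23) = -1, μ(24) = 0, μ(25) = 0, μ(26) = 1, μ(27) = 0, μ(28) = 0, μ(29) = -1, μ(30) = -1, μ(31) = -1, μ(32) = 0, μ(33) = 1, μ(34) = 1, μ(35) = 1, μ(36) = 0, μ(37) = -1, μ(38) = 1, μ(39) = 1, μ(40) = 0, μ(41) = -1, μ(42) = -1, μ(43) = -1, μ(44) = 0, μ(45) = 0, μ(46) = 1, μ(47) = -1, μ(48) = 0, μ(49) = 0, μ(50) = 0, μ(51) = 1, μ(52) = 0, μ(53) = -1, μ(54) = 0, μ(55) = 1, μ(56) = 0, μ(57) = 1, μ(58) = 1, μ(59) = -1, μ(60) = 0, μ(61) = -1, μ(62) = 1, μ(63) = 0, μ(64) = 0, μ(65) = 1, μ(66) = -1, μ(67) = -1, μ(68) = 0, μ(69) = 1, μ(70) = -1, μ(71) = -1, μ(72) = 0, μ(73) = -1, μ(74) = 1, μ(75) = 0, μ(76) = 0, μ(77) = 1, μ(78) = -1, μ(79) = -1, μ(80) = 0, μ(81) = 0, μ(82) = 1, μ(83) = -1, μ(84) = 0, μ(85) = 1, μ(86) = 1, μ(87) = 1, μ(88) = 0, μ(89) = -1, μ(90) = 0, μ(91) = 1, μ(92) = 0, μ(93) = 1, μ(94) = 1, μ(95) = 1, μ(96) = 0, μ(97) = -1, μ(98) = 0, μ(99) = 0, μ(100) = 0. Summing all 100 values: 1. (Mertens function M(x) = Σ_{n ≤ x} μ(n); on average M(x) should be small (PNT ⟺ M(x) = o(x)).)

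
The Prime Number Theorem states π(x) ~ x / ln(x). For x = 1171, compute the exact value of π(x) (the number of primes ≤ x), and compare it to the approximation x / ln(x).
π(1171) = 193;  x/ln(x) ≈ 165.73;  relative error ≈ 14.13%.

Directly count primes up to 1171: π(1171) = 193. The PNT approximation gives 1171/ln(1171) ≈ 1171/7.06561 ≈ 165.73. Relative error (π(x) − x/ln(x)) / π(x) ≈ 14.13%; the approximation is known to undercount slightly (Li(x) is a better estimate).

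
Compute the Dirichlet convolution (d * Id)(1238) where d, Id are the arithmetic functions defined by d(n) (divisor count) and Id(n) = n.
(d * Id)(1238) = 2484

Divisors of 1238: [1, 2, 619, 1238]. For each d | 1238:
  d = 1: d(1) · Id(1238/1) = 1 · 1238 = 1238
  d = 2: d(2) · Id(1238/2) = 2 · 619 = 1238
  d = 619: d(619) · Id(1238/619) = 2 · 2 = 4
  d = 1238: d(1238) · Id(1238/1238) = 4 · 1 = 4
Summing: (d * Id)(1238) = 1238 + 1238 + 4 + 4 = 2484.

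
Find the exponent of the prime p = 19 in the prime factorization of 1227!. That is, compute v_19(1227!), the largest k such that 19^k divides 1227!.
v_19(1227!) = 67

Legendre's formula: v_p(n!) = Σ_{k ≥ 1} ⌊n / p^k⌋. For p = 19, n = 1227, the terms are:
  ⌊1227/19^1⌋ = ⌊1227/19⌋ = 64
  ⌊1227/19^2⌋ = ⌊1227/361⌋ = 3
(the next term ⌊1227/19^3⌋ = 0, terminating the sum). Summing: v_19(1227!) = 64 + 3 = 67.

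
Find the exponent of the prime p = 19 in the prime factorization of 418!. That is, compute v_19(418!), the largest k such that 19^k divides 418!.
v_19(418!) = 23

Legendre's formula: v_p(n!) = Σ_{k ≥ 1} ⌊n / p^k⌋. For p = 19, n = 418, the terms are:
  ⌊418/19^1⌋ = ⌊418/19⌋ = 22
  ⌊418/19^2⌋ = ⌊418/361⌋ = 1
(the next term ⌊418/19^3⌋ = 0, terminating the sum). Summing: v_19(418!) = 22 + 1 = 23.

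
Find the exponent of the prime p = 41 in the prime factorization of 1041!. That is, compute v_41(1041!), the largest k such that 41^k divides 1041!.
v_41(1041!) = 25

Legendre's formula: v_p(n!) = Σ_{k ≥ 1} ⌊n / p^k⌋. For p = 41, n = 1041, the terms are:
  ⌊1041/41^1⌋ = ⌊1041/41⌋ = 25
(the next term ⌊1041/41^2⌋ = 0, terminating the sum). Summing: v_41(1041!) = 25 = 25.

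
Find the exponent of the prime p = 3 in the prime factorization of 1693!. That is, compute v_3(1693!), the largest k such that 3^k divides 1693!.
v_3(1693!) = 842

Legendre's formula: v_p(n!) = Σ_{k ≥ 1} ⌊n / p^k⌋. For p = 3, n = 1693, the terms are:
  ⌊1693/3^1⌋ = ⌊1693/3⌋ = 564
  ⌊1693/3^2⌋ = ⌊1693/9⌋ = 188
  ⌊1693/3^3⌋ = ⌊1693/27⌋ = 62
  ⌊1693/3^4⌋ = ⌊1693/81⌋ = 20
  ⌊1693/3^5⌋ = ⌊1693/243⌋ = 6
  ⌊1693/3^6⌋ = ⌊1693/729⌋ = 2
(the next term ⌊1693/3^7⌋ = 0, terminating the sum). Summing: v_3(1693!) = 564 + 188 + 62 + 20 + 6 + 2 = 842.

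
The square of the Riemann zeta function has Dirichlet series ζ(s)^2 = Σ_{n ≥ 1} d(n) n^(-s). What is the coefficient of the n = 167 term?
d(167) = 2

ζ(s)^2 = (Σ 1/m^s)(Σ 1/k^s). The coefficient of 1/n^s in the product is the number of ordered pairs (m, k) with mk = n, which equals d(n). For n = 167, divisors are [1, 167], so d(167) = 2.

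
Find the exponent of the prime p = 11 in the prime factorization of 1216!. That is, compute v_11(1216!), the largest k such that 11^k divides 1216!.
v_11(1216!) = 120

Legendre's formula: v_p(n!) = Σ_{k ≥ 1} ⌊n / p^k⌋. For p = 11, n = 1216, the terms are:
  ⌊1216/11^1⌋ = ⌊1216/11⌋ = 110
  ⌊1216/11^2⌋ = ⌊1216/121⌋ = 10
(the next term ⌊1216/11^3⌋ = 0, terminating the sum). Summing: v_11(1216!) = 110 + 10 = 120.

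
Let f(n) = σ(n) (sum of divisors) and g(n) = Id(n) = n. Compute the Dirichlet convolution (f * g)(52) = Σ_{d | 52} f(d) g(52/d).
(σ * Id)(52) = 459

Divisors of 52: [1, 2, 4, 13, 26, 52]. For each d | 52:
  d = 1: σ(1) · Id(52/1) = 1 · 52 = 52
  d = 2: σ(2) · Id(52/2) = 3 · 26 = 78
  d = 4: σ(4) · Id(52/4) = 7 · 13 = 91
  d = 13: σ(13) · Id(52/13) = 14 · 4 = 56
  d = 26: σ(26) · Id(52/26) = 42 · 2 = 84
  d = 52: σ(52) · Id(52/52) = 98 · 1 = 98
Summing: (σ * Id)(52) = 52 + 78 + 91 + 56 + 84 + 98 = 459.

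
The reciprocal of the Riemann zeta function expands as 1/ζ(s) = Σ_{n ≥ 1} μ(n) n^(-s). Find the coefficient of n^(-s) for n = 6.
μ(6) = 1

Factor n = 6 = 2 · 3. μ(n) = 0 if any exponent ≥ 2 (not squarefree); otherwise μ(n) = (−1)^{ω(n)} where ω(n) is the number of distinct prime factors. Applying: μ(6) = 1.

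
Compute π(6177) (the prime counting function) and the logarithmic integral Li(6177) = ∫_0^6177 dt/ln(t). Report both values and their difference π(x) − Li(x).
π(6177) = 804;  Li(6177) ≈ 820.73;  π(x) − Li(x) ≈ -16.73.

Direct count of primes ≤ 6177 gives π(6177) = 804. Numerical evaluation of the logarithmic integral gives Li(6177) ≈ 820.73. The difference π(x) − Li(x) ≈ -16.73 is typically negative for small/moderate x (Li(x) overestimates), though Littlewood's theorem shows this sign changes infinitely often.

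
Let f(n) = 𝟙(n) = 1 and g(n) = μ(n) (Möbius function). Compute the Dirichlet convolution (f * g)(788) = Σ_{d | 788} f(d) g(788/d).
(𝟙 * μ)(788) = 0

Divisors of 788: [1, 2, 4, 197, 394, 788]. For each d | 788:
  d = 1: 𝟙(1) · μ(788/1) = 1 · 0 = 0
  d = 2: 𝟙(2) · μ(788/2) = 1 · 1 = 1
  d = 4: 𝟙(4) · μ(788/4) = 1 · -1 = -1
  d = 197: 𝟙(197) · μ(788/197) = 1 · 0 = 0
  d = 394: 𝟙(394) · μ(788/394) = 1 · -1 = -1
  d = 788: 𝟙(788) · μ(788/788) = 1 · 1 = 1
Summing: (𝟙 * μ)(788) = 0 + 1 + -1 + 0 + -1 + 1 = 0.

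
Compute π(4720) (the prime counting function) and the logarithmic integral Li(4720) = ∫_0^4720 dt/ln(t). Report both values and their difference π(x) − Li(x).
π(4720) = 635;  Li(4720) ≈ 651.30;  π(x) − Li(x) ≈ -16.30.

Direct count of primes ≤ 4720 gives π(4720) = 635. Numerical evaluation of the logarithmic integral gives Li(4720) ≈ 651.30. The difference π(x) − Li(x) ≈ -16.30 is typically negative for small/moderate x (Li(x) overestimates), though Littlewood's theorem shows this sign changes infinitely often.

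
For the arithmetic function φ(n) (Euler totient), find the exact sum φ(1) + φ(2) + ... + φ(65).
Σ_{n ≤ 65} φ(n) = 1308

Compute φ(n) for each 1 ≤ n ≤ 65: φ(1) = 1, φ(2) = 1, φ(3) = 2, φ(4) = 2, φ(5) = 4, φ(6) = 2, φ(7) = 6, φ(8) = 4, φ(9) = 6, φ(10) = 4, φ(11) = 10, φ(12) = 4, φ(13) = 12, φ(14) = 6, φ(15) = 8, φ(16) = 8, φ(17) = 16, φ(18) = 6, φ(19) = 18, φ(20) = 8, φ(21) = 12, φ(22) = 10, φ(23) = 22, φ(24) = 8, φ(25) = 20, φ(26) = 12, φ(27) = 18, φ(28) = 12, φ(29) = 28, φ(30) = 8, φ(31) = 30, φ(32) = 16, φ(33) = 20, φ(34) = 16, φ(35) = 24, φ(36) = 12, φ(37) = 36, φ(38) = 18, φ(39) = 24, φ(40) = 16, φ(41) = 40, φ(42) = 12, φ(43) = 42, φ(44) = 20, φ(45) = 24, φ(46) = 22, φ(47) = 46, φ(48) = 16, φ(49) = 42, φ(50) = 20, φ(51) = 32, φ(52) = 24, φ(53) = 52, φ(54) = 18, φ(55) = 40, φ(56) = 24, φ(57) = 36, φ(58) = 28, φ(59) = 58, φ(60) = 16, φ(61) = 60, φ(62) = 30, φ(63) = 36, φ(64) = 32, φ(65) = 48. Summing all 65 values: 1308. (Average order: Σ_{n ≤ x} φ(n) ~ (3/π²) x². For x = 65, (3/π²)·65² ≈ 1284.25.)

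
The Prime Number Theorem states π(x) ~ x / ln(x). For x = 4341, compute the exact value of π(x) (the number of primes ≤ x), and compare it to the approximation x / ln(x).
π(4341) = 593;  x/ln(x) ≈ 518.28;  relative error ≈ 12.60%.

Directly count primes up to 4341: π(4341) = 593. The PNT approximation gives 4341/ln(4341) ≈ 4341/8.37586 ≈ 518.28. Relative error (π(x) − x/ln(x)) / π(x) ≈ 12.60%; the approximation is known to undercount slightly (Li(x) is a better estimate).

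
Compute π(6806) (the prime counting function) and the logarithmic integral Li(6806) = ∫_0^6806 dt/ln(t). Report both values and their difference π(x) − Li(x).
π(6806) = 876;  Li(6806) ≈ 892.38;  π(x) − Li(x) ≈ -16.38.

Direct count of primes ≤ 6806 gives π(6806) = 876. Numerical evaluation of the logarithmic integral gives Li(6806) ≈ 892.38. The difference π(x) − Li(x) ≈ -16.38 is typically negative for small/moderate x (Li(x) overestimates), though Littlewood's theorem shows this sign changes infinitely often.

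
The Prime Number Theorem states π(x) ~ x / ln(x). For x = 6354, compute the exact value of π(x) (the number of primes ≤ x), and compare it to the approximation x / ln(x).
π(6354) = 827;  x/ln(x) ≈ 725.60;  relative error ≈ 12.26%.

Directly count primes up to 6354: π(6354) = 827. The PNT approximation gives 6354/ln(6354) ≈ 6354/8.75684 ≈ 725.60. Relative error (π(x) − x/ln(x)) / π(x) ≈ 12.26%; the approximation is known to undercount slightly (Li(x) is a better estimate).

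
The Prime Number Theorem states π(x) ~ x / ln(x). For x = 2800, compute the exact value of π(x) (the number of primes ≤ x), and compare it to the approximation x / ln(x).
π(2800) = 407;  x/ln(x) ≈ 352.76;  relative error ≈ 13.33%.

Directly count primes up to 2800: π(2800) = 407. The PNT approximation gives 2800/ln(2800) ≈ 2800/7.93737 ≈ 352.76. Relative error (π(x) − x/ln(x)) / π(x) ≈ 13.33%; the approximation is known to undercount slightly (Li(x) is a better estimate).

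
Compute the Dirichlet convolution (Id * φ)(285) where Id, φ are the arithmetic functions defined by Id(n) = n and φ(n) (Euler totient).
(Id * φ)(285) = 1665

Divisors of 285: [1, 3, 5, 15, 19, 57, 95, 285]. For each d | 285:
  d = 1: Id(1) · φ(285/1) = 1 · 144 = 144
  d = 3: Id(3) · φ(285/3) = 3 · 72 = 216
  d = 5: Id(5) · φ(285/5) = 5 · 36 = 180
  d = 15: Id(15) · φ(285/15) = 15 · 18 = 270
  d = 19: Id(19) · φ(285/19) = 19 · 8 = 152
  d = 57: Id(57) · φ(285/57) = 57 · 4 = 228
  d = 95: Id(95) · φ(285/95) = 95 · 2 = 190
  d = 285: Id(285) · φ(285/285) = 285 · 1 = 285
Summing: (Id * φ)(285) = 144 + 216 + 180 + 270 + 152 + 228 + 190 + 285 = 1665.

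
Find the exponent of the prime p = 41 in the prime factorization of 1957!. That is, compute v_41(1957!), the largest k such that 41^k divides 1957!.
v_41(1957!) = 48

Legendre's formula: v_p(n!) = Σ_{k ≥ 1} ⌊n / p^k⌋. For p = 41, n = 1957, the terms are:
  ⌊1957/41^1⌋ = ⌊1957/41⌋ = 47
  ⌊1957/41^2⌋ = ⌊1957/1681⌋ = 1
(the next term ⌊1957/41^3⌋ = 0, terminating the sum). Summing: v_41(1957!) = 47 + 1 = 48.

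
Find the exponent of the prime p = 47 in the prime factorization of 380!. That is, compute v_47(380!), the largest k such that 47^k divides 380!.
v_47(380!) = 8

Legendre's formula: v_p(n!) = Σ_{k ≥ 1} ⌊n / p^k⌋. For p = 47, n = 380, the terms are:
  ⌊380/47^1⌋ = ⌊380/47⌋ = 8
(the next term ⌊380/47^2⌋ = 0, terminating the sum). Summing: v_47(380!) = 8 = 8.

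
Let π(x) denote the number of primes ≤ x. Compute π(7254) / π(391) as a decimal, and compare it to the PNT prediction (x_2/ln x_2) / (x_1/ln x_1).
π(7254)/π(391) = 928/77 ≈ 12.0519;  PNT prediction ≈ 12.4570.

π(391) = 77 and π(7254) = 928, so π(7254)/π(391) ≈ 12.0519. The PNT-predicted ratio is (7254/ln(7254)) / (391/ln(391)) ≈ 12.4570. The two agree to within a few percent, as expected.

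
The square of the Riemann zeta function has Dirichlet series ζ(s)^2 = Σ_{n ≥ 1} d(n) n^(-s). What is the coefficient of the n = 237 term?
d(237) = 4

ζ(s)^2 = (Σ 1/m^s)(Σ 1/k^s). The coefficient of 1/n^s in the product is the number of ordered pairs (m, k) with mk = n, which equals d(n). For n = 237, divisors are [1, 3, 79, 237], so d(237) = 4.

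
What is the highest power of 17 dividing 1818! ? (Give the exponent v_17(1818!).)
v_17(1818!) = 112

Legendre's formula: v_p(n!) = Σ_{k ≥ 1} ⌊n / p^k⌋. For p = 17, n = 1818, the terms are:
  ⌊1818/17^1⌋ = ⌊1818/17⌋ = 106
  ⌊1818/17^2⌋ = ⌊1818/289⌋ = 6
(the next term ⌊1818/17^3⌋ = 0, terminating the sum). Summing: v_17(1818!) = 106 + 6 = 112.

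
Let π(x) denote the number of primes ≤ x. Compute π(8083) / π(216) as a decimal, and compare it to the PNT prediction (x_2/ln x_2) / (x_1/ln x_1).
π(8083)/π(216) = 1015/47 ≈ 21.5957;  PNT prediction ≈ 22.3562.

π(216) = 47 and π(8083) = 1015, so π(8083)/π(216) ≈ 21.5957. The PNT-predicted ratio is (8083/ln(8083)) / (216/ln(216)) ≈ 22.3562. The two agree to within a few percent, as expected.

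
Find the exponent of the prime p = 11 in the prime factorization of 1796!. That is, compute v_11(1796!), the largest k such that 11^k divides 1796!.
v_11(1796!) = 178

Legendre's formula: v_p(n!) = Σ_{k ≥ 1} ⌊n / p^k⌋. For p = 11, n = 1796, the terms are:
  ⌊1796/11^1⌋ = ⌊1796/11⌋ = 163
  ⌊1796/11^2⌋ = ⌊1796/121⌋ = 14
  ⌊1796/11^3⌋ = ⌊1796/1331⌋ = 1
(the next term ⌊1796/11^4⌋ = 0, terminating the sum). Summing: v_11(1796!) = 163 + 14 + 1 = 178.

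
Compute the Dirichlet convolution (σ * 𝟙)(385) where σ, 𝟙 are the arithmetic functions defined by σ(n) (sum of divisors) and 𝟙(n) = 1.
(σ * 𝟙)(385) = 819

Divisors of 385: [1, 5, 7, 11, 35, 55, 77, 385]. For each d | 385:
  d = 1: σ(1) · 𝟙(385/1) = 1 · 1 = 1
  d = 5: σ(5) · 𝟙(385/5) = 6 · 1 = 6
  d = 7: σ(7) · 𝟙(385/7) = 8 · 1 = 8
  d = 11: σ(11) · 𝟙(385/11) = 12 · 1 = 12
  d = 35: σ(35) · 𝟙(385/35) = 48 · 1 = 48
  d = 55: σ(55) · 𝟙(385/55) = 72 · 1 = 72
  d = 77: σ(77) · 𝟙(385/77) = 96 · 1 = 96
  d = 385: σ(385) · 𝟙(385/385) = 576 · 1 = 576
Summing: (σ * 𝟙)(385) = 1 + 6 + 8 + 12 + 48 + 72 + 96 + 576 = 819.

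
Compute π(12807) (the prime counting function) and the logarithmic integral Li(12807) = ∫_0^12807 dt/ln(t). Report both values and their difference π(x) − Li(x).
π(12807) = 1526;  Li(12807) ≈ 1546.72;  π(x) − Li(x) ≈ -20.72.

Direct count of primes ≤ 12807 gives π(12807) = 1526. Numerical evaluation of the logarithmic integral gives Li(12807) ≈ 1546.72. The difference π(x) − Li(x) ≈ -20.72 is typically negative for small/moderate x (Li(x) overestimates), though Littlewood's theorem shows this sign changes infinitely often.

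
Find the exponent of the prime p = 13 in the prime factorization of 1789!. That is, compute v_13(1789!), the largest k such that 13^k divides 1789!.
v_13(1789!) = 147

Legendre's formula: v_p(n!) = Σ_{k ≥ 1} ⌊n / p^k⌋. For p = 13, n = 1789, the terms are:
  ⌊1789/13^1⌋ = ⌊1789/13⌋ = 137
  ⌊1789/13^2⌋ = ⌊1789/169⌋ = 10
(the next term ⌊1789/13^3⌋ = 0, terminating the sum). Summing: v_13(1789!) = 137 + 10 = 147.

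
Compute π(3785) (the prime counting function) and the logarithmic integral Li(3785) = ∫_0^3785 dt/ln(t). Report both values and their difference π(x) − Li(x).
π(3785) = 526;  Li(3785) ≈ 539.36;  π(x) − Li(x) ≈ -13.36.

Direct count of primes ≤ 3785 gives π(3785) = 526. Numerical evaluation of the logarithmic integral gives Li(3785) ≈ 539.36. The difference π(x) − Li(x) ≈ -13.36 is typically negative for small/moderate x (Li(x) overestimates), though Littlewood's theorem shows this sign changes infinitely often.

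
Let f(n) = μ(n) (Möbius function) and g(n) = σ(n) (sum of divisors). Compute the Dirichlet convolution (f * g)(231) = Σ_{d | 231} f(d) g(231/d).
(μ * σ)(231) = 231

Divisors of 231: [1, 3, 7, 11, 21, 33, 77, 231]. For each d | 231:
  d = 1: μ(1) · σ(231/1) = 1 · 384 = 384
  d = 3: μ(3) · σ(231/3) = -1 · 96 = -96
  d = 7: μ(7) · σ(231/7) = -1 · 48 = -48
  d = 11: μ(11) · σ(231/11) = -1 · 32 = -32
  d = 21: μ(21) · σ(231/21) = 1 · 12 = 12
  d = 33: μ(33) · σ(231/33) = 1 · 8 = 8
  d = 77: μ(77) · σ(231/77) = 1 · 4 = 4
  d = 231: μ(231) · σ(231/231) = -1 · 1 = -1
Summing: (μ * σ)(231) = 384 + -96 + -48 + -32 + 12 + 8 + 4 + -1 = 231.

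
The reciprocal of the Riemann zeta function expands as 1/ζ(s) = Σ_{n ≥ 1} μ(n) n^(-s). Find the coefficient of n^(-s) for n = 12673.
μ(12673) = -1

Factor n = 12673 = 19 · 23 · 29. μ(n) = 0 if any exponent ≥ 2 (not squarefree); otherwise μ(n) = (−1)^{ω(n)} where ω(n) is the number of distinct prime factors. Applying: μ(12673) = -1.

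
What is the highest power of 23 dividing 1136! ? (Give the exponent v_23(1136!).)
v_23(1136!) = 51

Legendre's formula: v_p(n!) = Σ_{k ≥ 1} ⌊n / p^k⌋. For p = 23, n = 1136, the terms are:
  ⌊1136/23^1⌋ = ⌊1136/23⌋ = 49
  ⌊1136/23^2⌋ = ⌊1136/529⌋ = 2
(the next term ⌊1136/23^3⌋ = 0, terminating the sum). Summing: v_23(1136!) = 49 + 2 = 51.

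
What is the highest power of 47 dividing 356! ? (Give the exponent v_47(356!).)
v_47(356!) = 7

Legendre's formula: v_p(n!) = Σ_{k ≥ 1} ⌊n / p^k⌋. For p = 47, n = 356, the terms are:
  ⌊356/47^1⌋ = ⌊356/47⌋ = 7
(the next term ⌊356/47^2⌋ = 0, terminating the sum). Summing: v_47(356!) = 7 = 7.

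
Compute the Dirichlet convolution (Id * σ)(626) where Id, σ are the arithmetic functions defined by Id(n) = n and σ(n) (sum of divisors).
(Id * σ)(626) = 3135

Divisors of 626: [1, 2, 313, 626]. For each d | 626:
  d = 1: Id(1) · σ(626/1) = 1 · 942 = 942
  d = 2: Id(2) · σ(626/2) = 2 · 314 = 628
  d = 313: Id(313) · σ(626/313) = 313 · 3 = 939
  d = 626: Id(626) · σ(626/626) = 626 · 1 = 626
Summing: (Id * σ)(626) = 942 + 628 + 939 + 626 = 3135.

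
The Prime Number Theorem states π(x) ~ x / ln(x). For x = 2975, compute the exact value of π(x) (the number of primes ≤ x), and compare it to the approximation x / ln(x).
π(2975) = 429;  x/ln(x) ≈ 371.97;  relative error ≈ 13.29%.

Directly count primes up to 2975: π(2975) = 429. The PNT approximation gives 2975/ln(2975) ≈ 2975/7.99800 ≈ 371.97. Relative error (π(x) − x/ln(x)) / π(x) ≈ 13.29%; the approximation is known to undercount slightly (Li(x) is a better estimate).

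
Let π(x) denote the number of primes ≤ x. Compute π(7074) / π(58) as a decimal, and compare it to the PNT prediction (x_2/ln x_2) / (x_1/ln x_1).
π(7074)/π(58) = 908/16 ≈ 56.7500;  PNT prediction ≈ 55.8691.

π(58) = 16 and π(7074) = 908, so π(7074)/π(58) ≈ 56.7500. The PNT-predicted ratio is (7074/ln(7074)) / (58/ln(58)) ≈ 55.8691. The two agree to within a few percent, as expected.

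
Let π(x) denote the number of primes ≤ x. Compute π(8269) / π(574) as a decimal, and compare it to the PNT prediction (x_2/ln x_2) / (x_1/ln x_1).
π(8269)/π(574) = 1037/105 ≈ 9.8762;  PNT prediction ≈ 10.1455.

π(574) = 105 and π(8269) = 1037, so π(8269)/π(574) ≈ 9.8762. The PNT-predicted ratio is (8269/ln(8269)) / (574/ln(574)) ≈ 10.1455. The two agree to within a few percent, as expected.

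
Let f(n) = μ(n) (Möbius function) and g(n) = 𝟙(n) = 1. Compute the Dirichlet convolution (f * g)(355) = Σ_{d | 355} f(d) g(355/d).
(μ * 𝟙)(355) = 0

Divisors of 355: [1, 5, 71, 355]. For each d | 355:
  d = 1: μ(1) · 𝟙(355/1) = 1 · 1 = 1
  d = 5: μ(5) · 𝟙(355/5) = -1 · 1 = -1
  d = 71: μ(71) · 𝟙(355/71) = -1 · 1 = -1
  d = 355: μ(355) · 𝟙(355/355) = 1 · 1 = 1
Summing: (μ * 𝟙)(355) = 1 + -1 + -1 + 1 = 0.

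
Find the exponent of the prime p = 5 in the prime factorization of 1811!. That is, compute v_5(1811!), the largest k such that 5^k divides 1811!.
v_5(1811!) = 450

Legendre's formula: v_p(n!) = Σ_{k ≥ 1} ⌊n / p^k⌋. For p = 5, n = 1811, the terms are:
  ⌊1811/5^1⌋ = ⌊1811/5⌋ = 362
  ⌊1811/5^2⌋ = ⌊1811/25⌋ = 72
  ⌊1811/5^3⌋ = ⌊1811/125⌋ = 14
  ⌊1811/5^4⌋ = ⌊1811/625⌋ = 2
(the next term ⌊1811/5^5⌋ = 0, terminating the sum). Summing: v_5(1811!) = 362 + 72 + 14 + 2 = 450.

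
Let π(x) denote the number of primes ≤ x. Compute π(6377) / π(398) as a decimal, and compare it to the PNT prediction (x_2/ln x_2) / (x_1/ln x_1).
π(6377)/π(398) = 831/78 ≈ 10.6538;  PNT prediction ≈ 10.9490.

π(398) = 78 and π(6377) = 831, so π(6377)/π(398) ≈ 10.6538. The PNT-predicted ratio is (6377/ln(6377)) / (398/ln(398)) ≈ 10.9490. The two agree to within a few percent, as expected.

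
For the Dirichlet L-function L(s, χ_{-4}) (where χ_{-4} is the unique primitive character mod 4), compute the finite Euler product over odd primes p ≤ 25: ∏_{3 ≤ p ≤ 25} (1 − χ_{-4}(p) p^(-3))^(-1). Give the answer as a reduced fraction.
∏ = 177358697820836675/183046656872153088

The odd primes p ≤ 25 are [3, 5, 7, 11, 13, 17, 19, 23]. For each, χ(p) = 1 if p ≡ 1 mod 4, χ(p) = −1 if p ≡ 3 mod 4. Taking (1 − χ(p)/p^3)^(-1) = p^3/(p^3 − χ(p)): (1 − (-1)/3^3)^(-1) · (1 − (1)/5^3)^(-1) · (1 − (-1)/7^3)^(-1) · (1 − (-1)/11^3)^(-1) · (1 − (1)/13^3)^(-1) · (1 − (1)/17^3)^(-1) · (1 − (-1)/19^3)^(-1) · (1 − (-1)/23^3)^(-1) = 177358697820836675/183046656872153088.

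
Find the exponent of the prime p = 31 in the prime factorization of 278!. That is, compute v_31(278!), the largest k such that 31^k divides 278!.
v_31(278!) = 8

Legendre's formula: v_p(n!) = Σ_{k ≥ 1} ⌊n / p^k⌋. For p = 31, n = 278, the terms are:
  ⌊278/31^1⌋ = ⌊278/31⌋ = 8
(the next term ⌊278/31^2⌋ = 0, terminating the sum). Summing: v_31(278!) = 8 = 8.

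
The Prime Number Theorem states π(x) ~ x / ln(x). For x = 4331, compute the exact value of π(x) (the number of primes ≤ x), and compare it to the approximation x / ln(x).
π(4331) = 591;  x/ln(x) ≈ 517.22;  relative error ≈ 12.48%.

Directly count primes up to 4331: π(4331) = 591. The PNT approximation gives 4331/ln(4331) ≈ 4331/8.37355 ≈ 517.22. Relative error (π(x) − x/ln(x)) / π(x) ≈ 12.48%; the approximation is known to undercount slightly (Li(x) is a better estimate).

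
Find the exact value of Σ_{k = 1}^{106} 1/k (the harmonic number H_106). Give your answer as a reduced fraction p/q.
H_106 = 760893664482154975191407476065305792641722041/145060212702939779988529042870810778780278080

Direct summation: H_106 = 1 + 1/2 + ... + 1/106. The least common denominator is lcm(1, ..., 106) = 725301063514698899942645214354053893901390400; over this denominator the numerator is 725301063514698899942645214354053893901390400 + 362650531757349449971322607177026946950695200 + 241767021171566299980881738118017964633796800 + 181325265878674724985661303588513473475347600 + 145060212702939779988529042870810778780278080 + 120883510585783149990440869059008982316898400 + 103614437644956985706092173479150556271627200 + 90662632939337362492830651794256736737673800 + 80589007057188766660293912706005988211265600 + 72530106351469889994264521435405389390139040 + 65936460319518081812967746759459444900126400 + 60441755292891574995220434529504491158449200 + 55792389501130684610972708796465684146260800 + 51807218822478492853046086739575278135813600 + 48353404234313259996176347623603592926759360 + 45331316469668681246415325897128368368836900 + 42664768442041111761332071432591405523611200 + 40294503528594383330146956353002994105632800 + 38173740184984152628560274439687047047441600 + 36265053175734944997132260717702694695069520 + 34538145881652328568697391159716852090542400 + 32968230159759040906483873379729722450063200 + 31534828848465169562723704971915386691364800 + 30220877646445787497610217264752245579224600 + 29012042540587955997705808574162155756055616 + 27896194750565342305486354398232842073130400 + 26863002352396255553431304235335329403755200 + 25903609411239246426523043369787639067906800 + 25010381500506858618711903943243237720737600 + 24176702117156629998088173811801796463379680 + 23396808500474158062665974656582383674238400 + 22665658234834340623207662948564184184418450 + 21978820106506027270989248919819814966708800 + 21332384221020555880666035716295702761805600 + 20722887528991397141218434695830111254325440 + 20147251764297191665073478176501497052816400 + 19602731446343213511963384171731186321659200 + 19086870092492076314280137219843523523720800 + 18597463167043561536990902932155228048753600 + 18132526587867472498566130358851347347534760 + 17690269841821924388845005228147655948814400 + 17269072940826164284348695579858426045271200 + 16867466593365090696340586380326834741892800 + 16484115079879520453241936689864861225031600 + 16117801411437753332058782541201197642253120 + 15767414424232584781361852485957693345682400 + 15431937521589338296652025837320295614923200 + 15110438823222893748805108632376122789612300 + 14802062520708140815156024782735793753089600 + 14506021270293977998852904287081077878027808 + 14221589480680370587110690477530468507870400 + 13948097375282671152743177199116421036565200 + 13684925726692432074389532346302903658516800 + 13431501176198127776715652117667664701877600 + 13187292063903616362593549351891888980025280 + 12951804705619623213261521684893819533953400 + 12724580061661384209520091479895682349147200 + 12505190750253429309355951971621618860368800 + 12293238364655913558349918887356845659345600 + 12088351058578314999044086905900898231689840 + 11890181369093424589223692038591047441006400 + 11698404250237079031332987328291191837119200 + 11512715293884109522899130386572284030180800 + 11332829117417170311603831474282092092209225 + 11158477900226136922194541759293136829252160 + 10989410053253013635494624459909907483354400 + 10825389007682073133472316632150058117931200 + 10666192110510277940333017858147851380902800 + 10511609616155056520907901657305128897121600 + 10361443764495698570609217347915055627162720 + 10215507936826745069614721328930336533822400 + 10073625882148595832536739088250748526408200 + 9935631007050669862228016634987039642484800 + 9801365723171606755981692085865593160829600 + 9670680846862651999235269524720718585351872 + 9543435046246038157140068609921761761860400 + 9419494331359725973281106679922777842875200 + 9298731583521780768495451466077614024376800 + 9181026120439226581552471067772834100017600 + 9066263293933736249283065179425673673767380 + 8954334117465418517810434745111776467918400 + 8845134920910962194422502614073827974407200 + 8738567030297577107742713425952456553028800 + 8634536470413082142174347789929213022635600 + 8532953688408222352266414286518281104722240 + 8433733296682545348170293190163417370946400 + 8336793833502286206237301314414412573579200 + 8242057539939760226620968344932430612515800 + 8149450151850549437557811397236560605633600 + 8058900705718876666029391270600598821126560 + 7970341357304383515853244113780812020894400 + 7883707212116292390680926242978846672841200 + 7798936166824719354221991552194127891412800 + 7715968760794669148326012918660147807461600 + 7634748036996830525712054887937409409488320 + 7555219411611446874402554316188061394806150 + 7477330551697926803532424890247978287643200 + 7401031260354070407578012391367896876544800 + 7326273368835342423663082973273271655569600 + 7253010635146988999426452143540538939013904 + 7181198648660385147946982320337167266350400 + 7110794740340185293555345238765234253935200 + 7041757898200960193617914702466542659236800 + 6974048687641335576371588599558210518282600 + 6907629176330465713739478231943370418108480 + 6842462863346216037194766173151451829258400 = 3804468322410774875957037380326528963208610205, so H_106 = 3804468322410774875957037380326528963208610205/725301063514698899942645214354053893901390400; reducing by gcd(3804468322410774875957037380326528963208610205, 725301063514698899942645214354053893901390400) = 5 gives 760893664482154975191407476065305792641722041/145060212702939779988529042870810778780278080 ≈ 5.24536. (The PNT-adjacent estimate ln(106) + γ ≈ 5.24065 matches within O(1/n).)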